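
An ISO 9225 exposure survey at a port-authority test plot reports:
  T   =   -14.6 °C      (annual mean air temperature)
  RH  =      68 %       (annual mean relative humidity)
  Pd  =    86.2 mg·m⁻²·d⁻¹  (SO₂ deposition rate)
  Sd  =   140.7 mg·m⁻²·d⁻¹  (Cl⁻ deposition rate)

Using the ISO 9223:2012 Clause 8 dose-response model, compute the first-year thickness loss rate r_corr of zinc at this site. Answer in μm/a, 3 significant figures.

r_corr = 0.968 μm/a

zinc: T≤10 °C ⇒ hinge +0.038·(-14.6−10) = -0.9348
  sulphur-dioxide contribution → 0.8217 μm/a
  chloride contribution → 0.1462 μm/a
  total first-year rate 0.9679 μm/a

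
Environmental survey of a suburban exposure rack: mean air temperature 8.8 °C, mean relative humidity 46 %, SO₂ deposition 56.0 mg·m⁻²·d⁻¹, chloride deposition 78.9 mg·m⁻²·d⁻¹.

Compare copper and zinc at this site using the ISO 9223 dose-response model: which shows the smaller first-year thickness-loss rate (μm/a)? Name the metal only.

copper: temperature factor f = +0.126·(-1.2) = -0.1512
  sulphur-dioxide contribution → 0.1958 μm/a
  chloride contribution → 0.2688 μm/a
  ⇒ r_corr(copper) = 0.4646 μm/a
zinc: f(T) = +0.038·(T−10) [T≤10 °C] = -0.0456
  sulphur-dioxide contribution → 0.6011 μm/a
  chloride contribution → 0.6442 μm/a
  total first-year rate 1.245 μm/a
Ordering by μm/a: zinc (1.25) > copper (0.465)

copper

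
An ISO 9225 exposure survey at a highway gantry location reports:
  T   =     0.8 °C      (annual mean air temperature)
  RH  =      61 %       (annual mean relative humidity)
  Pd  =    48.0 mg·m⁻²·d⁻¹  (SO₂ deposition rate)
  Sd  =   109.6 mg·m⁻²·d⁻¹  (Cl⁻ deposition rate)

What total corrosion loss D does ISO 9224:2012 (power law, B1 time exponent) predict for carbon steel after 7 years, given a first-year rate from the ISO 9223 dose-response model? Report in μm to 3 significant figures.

D(7) = 71.4 μm

carbon steel: temperature factor f = +0.150·(-9.2) = -1.3800
  Pd branch = 1.77·Pd^0.52·e^(0.02·RH+f) = 11.29 μm/a
  Sd branch = 0.102·Sd^0.62·e^(0.033·RH+0.04·T) = 14.5 μm/a
  sum: 11.29 + 14.5 → r_corr = 25.79 μm/a
Power-law: D(7) = r_corr · 7^0.523
  D(7) = 25.79 × 7^0.523 = 25.79 × 2.767 = 71.36 μm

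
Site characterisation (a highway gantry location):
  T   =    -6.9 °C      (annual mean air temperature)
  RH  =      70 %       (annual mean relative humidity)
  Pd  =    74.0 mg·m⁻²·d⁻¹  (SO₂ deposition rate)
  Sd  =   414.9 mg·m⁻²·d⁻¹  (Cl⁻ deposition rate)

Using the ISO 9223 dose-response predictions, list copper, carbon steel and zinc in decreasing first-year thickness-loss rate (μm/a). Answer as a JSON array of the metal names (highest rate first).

["carbon steel", "zinc", "copper"]

copper: temperature factor f = +0.126·(-16.9) = -2.1294
  Pd branch = 0.0053·Pd^0.26·e^(0.059·RH+f) = 0.12 μm/a
  Sd branch = 0.01025·Sd^0.27·e^(0.036·RH+0.049·T) = 0.4625 μm/a
  sum: 0.12 + 0.4625 → r_corr = 0.5825 μm/a
carbon steel: T≤10 °C ⇒ hinge +0.150·(-6.9−10) = -2.5350
  Pd branch = 1.77·Pd^0.52·e^(0.02·RH+f) = 5.334 μm/a
  Sd branch = 0.102·Sd^0.62·e^(0.033·RH+0.04·T) = 32.74 μm/a
  r_corr = 5.334 + 32.74 = 38.07 μm/a
zinc: temperature factor f = +0.038·(-16.9) = -0.6422
  Pd branch = 0.0129·Pd^0.44·e^(0.046·RH+f) = 1.129 μm/a
  Cl⁻ term: 0.0175·414.9^0.57·exp(0.008·70+0.085·-6.9) = 0.5294
  r_corr = 1.129 + 0.5294 = 1.658 μm/a
Ordering by μm/a: carbon steel (38.1) > zinc (1.66) > copper (0.583)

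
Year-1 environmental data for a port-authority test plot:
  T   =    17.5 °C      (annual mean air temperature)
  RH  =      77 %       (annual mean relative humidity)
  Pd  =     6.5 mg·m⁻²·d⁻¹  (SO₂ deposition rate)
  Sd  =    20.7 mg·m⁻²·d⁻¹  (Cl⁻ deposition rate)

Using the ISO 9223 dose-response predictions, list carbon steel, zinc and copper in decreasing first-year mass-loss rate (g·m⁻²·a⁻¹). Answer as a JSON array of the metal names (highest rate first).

["carbon steel", "copper", "zinc"]

carbon steel: T>10 °C ⇒ hinge -0.054·(17.5−10) = -0.4050
  SO₂ term: 1.77·6.5^0.52·exp(0.02·77-0.4050) = 14.58
  Cl⁻ term: 0.102·20.7^0.62·exp(0.033·77+0.04·17.5) = 17.06
  r_corr = 14.58 + 17.06 = 31.64 μm/a
  mass loss = 31.64 μm/a × 7.85 g/cm³ = 248.4 g·m⁻²·a⁻¹
zinc: temperature factor f = -0.071·(7.5) = -0.5325
  Pd branch = 0.0129·Pd^0.44·e^(0.046·RH+f) = 0.596 μm/a
  Cl⁻ term: 0.0175·20.7^0.57·exp(0.008·77+0.085·17.5) = 0.8066
  r_corr = 0.596 + 0.8066 = 1.403 μm/a
  mass loss = 1.403 μm/a × 7.14 g/cm³ = 10.02 g·m⁻²·a⁻¹
copper: f(T) = -0.080·(T−10) [T>10 °C] = -0.6000
  SO₂ term: 0.0053·6.5^0.26·exp(0.059·77-0.6000) = 0.4447
  Sd branch = 0.01025·Sd^0.27·e^(0.036·RH+0.049·T) = 0.8756 μm/a
  r_corr = 0.4447 + 0.8756 = 1.32 μm/a
  mass loss = 1.32 μm/a × 8.96 g/cm³ = 11.83 g·m⁻²·a⁻¹
Ordering by g·m⁻²·a⁻¹: carbon steel (248) > copper (11.8) > zinc (10)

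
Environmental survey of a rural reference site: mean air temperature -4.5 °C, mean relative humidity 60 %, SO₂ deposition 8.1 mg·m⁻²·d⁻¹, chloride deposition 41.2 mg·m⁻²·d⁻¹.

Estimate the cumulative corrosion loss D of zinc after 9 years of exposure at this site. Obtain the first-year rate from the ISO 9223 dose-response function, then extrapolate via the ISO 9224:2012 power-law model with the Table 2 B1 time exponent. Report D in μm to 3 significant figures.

D(9) = 2.72 μm

zinc: f(T) = +0.038·(T−10) [T≤10 °C] = -0.5510
  SO₂ term: 0.0129·8.1^0.44·exp(0.046·60-0.5510) = 0.2949
  Sd branch = 0.0175·Sd^0.57·e^(0.008·RH+0.085·T) = 0.1606 μm/a
  sum: 0.2949 + 0.1606 → r_corr = 0.4556 μm/a
Power-law: D(9) = r_corr · 9^0.813
  D(9) = 0.4556 × 9^0.813 = 0.4556 × 5.968 = 2.719 μm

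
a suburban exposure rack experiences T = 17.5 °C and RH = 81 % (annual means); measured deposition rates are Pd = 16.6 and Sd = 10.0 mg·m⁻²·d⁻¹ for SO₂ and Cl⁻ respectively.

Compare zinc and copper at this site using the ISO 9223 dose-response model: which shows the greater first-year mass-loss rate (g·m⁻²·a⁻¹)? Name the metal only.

zinc: temperature factor f = -0.071·(7.5) = -0.5325
  SO₂ term: 0.0129·16.6^0.44·exp(0.046·81-0.5325) = 1.082
  Cl⁻ term: 0.0175·10.0^0.57·exp(0.008·81+0.085·17.5) = 0.5501
  r_corr = 1.082 + 0.5501 = 1.632 μm/a
  mass loss = 1.632 μm/a × 7.14 g/cm³ = 11.66 g·m⁻²·a⁻¹
copper: temperature factor f = -0.080·(7.5) = -0.6000
  Pd branch = 0.0053·Pd^0.26·e^(0.059·RH+f) = 0.7185 μm/a
  Cl⁻ term: 0.01025·10.0^0.27·exp(0.036·81+0.049·17.5) = 0.8309
  sum: 0.7185 + 0.8309 → r_corr = 1.549 μm/a
  mass loss = 1.549 μm/a × 8.96 g/cm³ = 13.88 g·m⁻²·a⁻¹
Ordering by g·m⁻²·a⁻¹: copper (13.9) > zinc (11.7)

copper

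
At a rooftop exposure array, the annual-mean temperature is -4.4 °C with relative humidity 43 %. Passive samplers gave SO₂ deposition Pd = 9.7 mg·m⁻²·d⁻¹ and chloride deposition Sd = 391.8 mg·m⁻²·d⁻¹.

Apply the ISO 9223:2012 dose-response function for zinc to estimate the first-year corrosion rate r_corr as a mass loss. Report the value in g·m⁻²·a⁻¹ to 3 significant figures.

r_corr = 4.69 g·m⁻²·a⁻¹

zinc: T≤10 °C ⇒ hinge +0.038·(-4.4−10) = -0.5472
  Pd branch = 0.0129·Pd^0.44·e^(0.046·RH+f) = 0.1466 μm/a
  Cl⁻ term: 0.0175·391.8^0.57·exp(0.008·43+0.085·-4.4) = 0.5106
  r_corr = 0.1466 + 0.5106 = 0.6572 μm/a
Convert to mass loss: 0.6572 μm/a × 7.14 g/cm³ = 4.692 g·m⁻²·a⁻¹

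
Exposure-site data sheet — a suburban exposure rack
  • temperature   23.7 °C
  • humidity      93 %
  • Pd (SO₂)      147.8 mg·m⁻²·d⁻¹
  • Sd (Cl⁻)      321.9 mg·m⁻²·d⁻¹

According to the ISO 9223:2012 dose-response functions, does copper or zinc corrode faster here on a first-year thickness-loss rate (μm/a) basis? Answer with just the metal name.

zinc

copper: T>10 °C ⇒ hinge -0.080·(23.7−10) = -1.0960
  SO₂ term: 0.0053·147.8^0.26·exp(0.059·93-1.0960) = 1.568
  Cl⁻ term: 0.01025·321.9^0.27·exp(0.036·93+0.049·23.7) = 4.428
  r_corr = 1.568 + 4.428 = 5.996 μm/a
zinc: T>10 °C ⇒ hinge -0.071·(23.7−10) = -0.9727
  SO₂ term: 0.0129·147.8^0.44·exp(0.046·93-0.9727) = 3.168
  Cl⁻ term: 0.0175·321.9^0.57·exp(0.008·93+0.085·23.7) = 7.421
  sum: 3.168 + 7.421 → r_corr = 10.59 μm/a
Ordering by μm/a: zinc (10.6) > copper (6)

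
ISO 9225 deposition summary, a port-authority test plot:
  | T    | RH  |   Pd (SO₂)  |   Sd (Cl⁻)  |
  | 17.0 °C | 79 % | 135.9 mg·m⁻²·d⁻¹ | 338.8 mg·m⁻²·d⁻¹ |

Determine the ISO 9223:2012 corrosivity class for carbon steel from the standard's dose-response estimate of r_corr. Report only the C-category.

carbon steel: T>10 °C ⇒ hinge -0.054·(17.0−10) = -0.3780
  Pd branch = 1.77·Pd^0.52·e^(0.02·RH+f) = 75.73 μm/a
  Cl⁻ term: 0.102·338.8^0.62·exp(0.033·79+0.04·17.0) = 101.1
  sum: 75.73 + 101.1 → r_corr = 176.8 μm/a
177 μm/a falls in (80, 200] for carbon steel → category C5

C5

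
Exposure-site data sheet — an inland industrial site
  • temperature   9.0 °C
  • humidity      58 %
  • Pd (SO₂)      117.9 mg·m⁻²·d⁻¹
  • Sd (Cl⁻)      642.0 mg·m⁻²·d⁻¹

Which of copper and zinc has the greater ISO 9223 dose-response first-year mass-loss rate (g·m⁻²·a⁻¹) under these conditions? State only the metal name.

copper: T≤10 °C ⇒ hinge +0.126·(9.0−10) = -0.1260
  Pd branch = 0.0053·Pd^0.26·e^(0.059·RH+f) = 0.4947 μm/a
  Sd branch = 0.01025·Sd^0.27·e^(0.036·RH+0.049·T) = 0.7364 μm/a
  sum: 0.4947 + 0.7364 → r_corr = 1.231 μm/a
  mass loss = 1.231 μm/a × 8.96 g/cm³ = 11.03 g·m⁻²·a⁻¹
zinc: T≤10 °C ⇒ hinge +0.038·(9.0−10) = -0.0380
  Pd branch = 0.0129·Pd^0.44·e^(0.046·RH+f) = 1.46 μm/a
  Sd branch = 0.0175·Sd^0.57·e^(0.008·RH+0.085·T) = 2.383 μm/a
  sum: 1.46 + 2.383 → r_corr = 3.842 μm/a
  mass loss = 3.842 μm/a × 7.14 g/cm³ = 27.43 g·m⁻²·a⁻¹
Ordering by g·m⁻²·a⁻¹: zinc (27.4) > copper (11)

zinc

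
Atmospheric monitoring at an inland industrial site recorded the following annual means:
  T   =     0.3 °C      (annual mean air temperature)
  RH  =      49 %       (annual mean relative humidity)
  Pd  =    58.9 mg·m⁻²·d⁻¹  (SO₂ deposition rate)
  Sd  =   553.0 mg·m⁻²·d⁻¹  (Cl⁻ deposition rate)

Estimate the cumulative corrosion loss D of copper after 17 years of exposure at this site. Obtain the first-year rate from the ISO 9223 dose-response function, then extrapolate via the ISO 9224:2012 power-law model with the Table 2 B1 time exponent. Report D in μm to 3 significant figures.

copper: f(T) = +0.126·(T−10) [T≤10 °C] = -1.2222
  SO₂ term: 0.0053·58.9^0.26·exp(0.059·49-1.2222) = 0.08114
  Sd branch = 0.01025·Sd^0.27·e^(0.036·RH+0.049·T) = 0.334 μm/a
  sum: 0.08114 + 0.334 → r_corr = 0.4151 μm/a
Power-law: D(17) = r_corr · 17^0.667
  D(17) = 0.4151 × 17^0.667 = 0.4151 × 6.618 = 2.747 μm

D(17) = 2.75 μm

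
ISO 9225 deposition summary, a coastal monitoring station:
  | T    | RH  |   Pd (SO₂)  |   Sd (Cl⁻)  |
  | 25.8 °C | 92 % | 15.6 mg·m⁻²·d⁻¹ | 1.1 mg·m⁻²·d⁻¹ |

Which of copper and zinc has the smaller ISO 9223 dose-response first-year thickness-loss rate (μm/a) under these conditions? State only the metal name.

zinc

copper: f(T) = -0.080·(T−10) [T>10 °C] = -1.2640
  Pd branch = 0.0053·Pd^0.26·e^(0.059·RH+f) = 0.6965 μm/a
  Cl⁻ term: 0.01025·1.1^0.27·exp(0.036·92+0.049·25.8) = 1.022
  r_corr = 0.6965 + 1.022 = 1.718 μm/a
zinc: f(T) = -0.071·(T−10) [T>10 °C] = -1.1218
  Pd branch = 0.0129·Pd^0.44·e^(0.046·RH+f) = 0.969 μm/a
  Sd branch = 0.0175·Sd^0.57·e^(0.008·RH+0.085·T) = 0.3457 μm/a
  sum: 0.969 + 0.3457 → r_corr = 1.315 μm/a
Ordering by μm/a: copper (1.72) > zinc (1.31)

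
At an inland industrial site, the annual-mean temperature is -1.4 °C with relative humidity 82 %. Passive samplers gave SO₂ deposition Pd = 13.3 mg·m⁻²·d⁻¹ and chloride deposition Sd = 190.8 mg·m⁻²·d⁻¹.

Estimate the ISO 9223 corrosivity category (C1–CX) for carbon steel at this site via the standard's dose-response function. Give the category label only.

carbon steel: temperature factor f = +0.150·(-11.4) = -1.7100
  sulphur-dioxide contribution → 6.338 μm/a
  chloride contribution → 37.45 μm/a
  total first-year rate 43.79 μm/a
ISO 9223 Table 2 (carbon steel): 25 < 43.8 ≤ 50 μm/a ⇒ C3

C3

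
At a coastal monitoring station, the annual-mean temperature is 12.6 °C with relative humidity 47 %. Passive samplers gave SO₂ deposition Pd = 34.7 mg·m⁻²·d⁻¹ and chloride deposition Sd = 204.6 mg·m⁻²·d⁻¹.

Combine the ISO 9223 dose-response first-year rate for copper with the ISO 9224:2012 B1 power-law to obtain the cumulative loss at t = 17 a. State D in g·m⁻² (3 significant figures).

D(17) = 36.0 g·m⁻²

copper: T>10 °C ⇒ hinge -0.080·(12.6−10) = -0.2080
  sulphur-dioxide contribution → 0.1733 μm/a
  chloride contribution → 0.4341 μm/a
  ⇒ r_corr(copper) = 0.6074 μm/a
Power-law: D(17) = r_corr · 17^0.667
  D(17) = 0.6074 × 17^0.667 = 0.6074 × 6.618 = 4.02 μm
  Mass loss = 4.02 μm × 8.96 g/cm³ = 36.02 g·m⁻²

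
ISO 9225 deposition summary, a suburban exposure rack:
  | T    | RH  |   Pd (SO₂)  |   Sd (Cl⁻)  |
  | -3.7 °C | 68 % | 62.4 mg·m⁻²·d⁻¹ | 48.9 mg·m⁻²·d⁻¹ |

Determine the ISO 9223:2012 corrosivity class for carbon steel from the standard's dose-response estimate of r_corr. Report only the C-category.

C2

carbon steel: T≤10 °C ⇒ hinge +0.150·(-3.7−10) = -2.0550
  SO₂ term: 1.77·62.4^0.52·exp(0.02·68-2.0550) = 7.579
  Sd branch = 0.102·Sd^0.62·e^(0.033·RH+0.04·T) = 9.252 μm/a
  r_corr = 7.579 + 9.252 = 16.83 μm/a
16.8 μm/a falls in (1.3, 25] for carbon steel → category C2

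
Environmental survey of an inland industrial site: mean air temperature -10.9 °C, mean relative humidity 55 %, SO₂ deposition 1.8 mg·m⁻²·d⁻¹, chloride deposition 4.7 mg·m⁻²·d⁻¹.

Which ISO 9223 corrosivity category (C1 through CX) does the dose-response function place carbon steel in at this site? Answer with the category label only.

C2

carbon steel: temperature factor f = +0.150·(-20.9) = -3.1350
  SO₂ term: 1.77·1.8^0.52·exp(0.02·55-3.1350) = 0.314
  Cl⁻ term: 0.102·4.7^0.62·exp(0.033·55+0.04·-10.9) = 1.057
  r_corr = 0.314 + 1.057 = 1.371 μm/a
Category bounds: 1.3…25 μm/a bracket r_corr ⇒ C2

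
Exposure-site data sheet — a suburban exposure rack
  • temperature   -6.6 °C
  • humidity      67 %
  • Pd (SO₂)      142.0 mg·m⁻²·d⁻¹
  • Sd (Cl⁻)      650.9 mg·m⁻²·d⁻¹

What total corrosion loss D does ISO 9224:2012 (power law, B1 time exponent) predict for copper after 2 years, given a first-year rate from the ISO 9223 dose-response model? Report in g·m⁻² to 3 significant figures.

copper: f(T) = +0.126·(T−10) [T≤10 °C] = -2.0916
  Pd branch = 0.0053·Pd^0.26·e^(0.059·RH+f) = 0.1237 μm/a
  Cl⁻ term: 0.01025·650.9^0.27·exp(0.036·67+0.049·-6.6) = 0.4758
  r_corr = 0.1237 + 0.4758 = 0.5995 μm/a
Power-law: D(2) = r_corr · 2^0.667
  D(2) = 0.5995 × 2^0.667 = 0.5995 × 1.588 = 0.9518 μm
  Mass loss = 0.9518 μm × 8.96 g/cm³ = 8.529 g·m⁻²

D(2) = 8.53 g·m⁻²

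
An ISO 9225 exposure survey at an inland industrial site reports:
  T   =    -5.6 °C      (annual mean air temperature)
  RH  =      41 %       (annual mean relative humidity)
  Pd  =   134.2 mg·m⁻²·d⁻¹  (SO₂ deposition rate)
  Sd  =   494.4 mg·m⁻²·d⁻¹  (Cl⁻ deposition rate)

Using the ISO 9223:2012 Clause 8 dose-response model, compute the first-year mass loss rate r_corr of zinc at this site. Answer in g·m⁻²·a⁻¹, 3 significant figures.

zinc: temperature factor f = +0.038·(-15.6) = -0.5928
  Pd branch = 0.0129·Pd^0.44·e^(0.046·RH+f) = 0.4059 μm/a
  Sd branch = 0.0175·Sd^0.57·e^(0.008·RH+0.085·T) = 0.5181 μm/a
  sum: 0.4059 + 0.5181 → r_corr = 0.924 μm/a
Convert to mass loss: 0.924 μm/a × 7.14 g/cm³ = 6.597 g·m⁻²·a⁻¹

r_corr = 6.60 g·m⁻²·a⁻¹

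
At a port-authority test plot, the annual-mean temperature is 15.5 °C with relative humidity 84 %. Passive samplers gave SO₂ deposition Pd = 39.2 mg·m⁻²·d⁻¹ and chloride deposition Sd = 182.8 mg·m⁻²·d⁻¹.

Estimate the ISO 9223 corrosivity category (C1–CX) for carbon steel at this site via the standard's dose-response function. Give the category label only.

C5

carbon steel: T>10 °C ⇒ hinge -0.054·(15.5−10) = -0.2970
  SO₂ term: 1.77·39.2^0.52·exp(0.02·84-0.2970) = 47.55
  Cl⁻ term: 0.102·182.8^0.62·exp(0.033·84+0.04·15.5) = 76.59
  r_corr = 47.55 + 76.59 = 124.1 μm/a
Category bounds: 80…200 μm/a bracket r_corr ⇒ C5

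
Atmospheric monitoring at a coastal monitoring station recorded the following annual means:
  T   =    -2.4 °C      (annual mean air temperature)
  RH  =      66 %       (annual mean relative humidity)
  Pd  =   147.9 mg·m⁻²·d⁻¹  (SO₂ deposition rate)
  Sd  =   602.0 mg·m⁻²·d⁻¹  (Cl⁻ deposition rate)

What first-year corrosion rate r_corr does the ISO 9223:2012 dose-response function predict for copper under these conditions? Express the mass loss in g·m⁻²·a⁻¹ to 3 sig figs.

copper: T≤10 °C ⇒ hinge +0.126·(-2.4−10) = -1.5624
  sulphur-dioxide contribution → 0.2 μm/a
  chloride contribution → 0.5521 μm/a
  total first-year rate 0.7521 μm/a
Convert to mass loss: 0.7521 μm/a × 8.96 g/cm³ = 6.739 g·m⁻²·a⁻¹

r_corr = 6.74 g·m⁻²·a⁻¹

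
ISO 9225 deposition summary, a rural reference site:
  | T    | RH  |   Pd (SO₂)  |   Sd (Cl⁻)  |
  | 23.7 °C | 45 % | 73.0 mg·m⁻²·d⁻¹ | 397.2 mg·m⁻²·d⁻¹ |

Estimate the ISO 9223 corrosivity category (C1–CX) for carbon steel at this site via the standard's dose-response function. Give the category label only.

carbon steel: f(T) = -0.054·(T−10) [T>10 °C] = -0.7398
  sulphur-dioxide contribution → 19.34 μm/a
  chloride contribution → 47.49 μm/a
  total first-year rate 66.83 μm/a
ISO 9223 Table 2 (carbon steel): 50 < 66.8 ≤ 80 μm/a ⇒ C4

C4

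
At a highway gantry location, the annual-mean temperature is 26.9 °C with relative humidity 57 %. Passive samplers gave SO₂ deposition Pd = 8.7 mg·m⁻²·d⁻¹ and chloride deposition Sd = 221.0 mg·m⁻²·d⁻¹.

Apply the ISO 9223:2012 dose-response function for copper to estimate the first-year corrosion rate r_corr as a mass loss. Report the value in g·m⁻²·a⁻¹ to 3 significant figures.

copper: f(T) = -0.080·(T−10) [T>10 °C] = -1.3520
  Pd branch = 0.0053·Pd^0.26·e^(0.059·RH+f) = 0.06949 μm/a
  Cl⁻ term: 0.01025·221.0^0.27·exp(0.036·57+0.049·26.9) = 1.28
  r_corr = 0.06949 + 1.28 = 1.35 μm/a
Convert to mass loss: 1.35 μm/a × 8.96 g/cm³ = 12.09 g·m⁻²·a⁻¹

r_corr = 12.1 g·m⁻²·a⁻¹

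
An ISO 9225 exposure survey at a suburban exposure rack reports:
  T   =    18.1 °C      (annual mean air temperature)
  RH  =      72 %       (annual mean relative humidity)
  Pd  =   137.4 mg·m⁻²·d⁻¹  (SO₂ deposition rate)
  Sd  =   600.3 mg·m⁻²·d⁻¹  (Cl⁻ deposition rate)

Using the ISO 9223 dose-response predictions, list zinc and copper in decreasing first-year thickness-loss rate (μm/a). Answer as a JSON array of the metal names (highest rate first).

["zinc", "copper"]

zinc: T>10 °C ⇒ hinge -0.071·(18.1−10) = -0.5751
  SO₂ term: 0.0129·137.4^0.44·exp(0.046·72-0.5751) = 1.737
  Sd branch = 0.0175·Sd^0.57·e^(0.008·RH+0.085·T) = 5.559 μm/a
  sum: 1.737 + 5.559 → r_corr = 7.297 μm/a
copper: f(T) = -0.080·(T−10) [T>10 °C] = -0.6480
  SO₂ term: 0.0053·137.4^0.26·exp(0.059·72-0.6480) = 0.6976
  Cl⁻ term: 0.01025·600.3^0.27·exp(0.036·72+0.049·18.1) = 1.87
  r_corr = 0.6976 + 1.87 = 2.567 μm/a
Ordering by μm/a: zinc (7.3) > copper (2.57)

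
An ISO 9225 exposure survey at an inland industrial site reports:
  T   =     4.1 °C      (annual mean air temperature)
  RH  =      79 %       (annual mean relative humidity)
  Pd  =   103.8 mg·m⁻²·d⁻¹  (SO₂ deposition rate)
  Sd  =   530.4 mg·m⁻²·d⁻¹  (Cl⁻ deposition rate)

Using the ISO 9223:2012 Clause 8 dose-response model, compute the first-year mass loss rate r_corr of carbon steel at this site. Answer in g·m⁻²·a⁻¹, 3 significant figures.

r_corr = 937 g·m⁻²·a⁻¹

carbon steel: f(T) = +0.150·(T−10) [T≤10 °C] = -0.8850
  sulphur-dioxide contribution → 39.65 μm/a
  chloride contribution → 79.67 μm/a
  ⇒ r_corr(carbon steel) = 119.3 μm/a
Convert to mass loss: 119.3 μm/a × 7.85 g/cm³ = 936.6 g·m⁻²·a⁻¹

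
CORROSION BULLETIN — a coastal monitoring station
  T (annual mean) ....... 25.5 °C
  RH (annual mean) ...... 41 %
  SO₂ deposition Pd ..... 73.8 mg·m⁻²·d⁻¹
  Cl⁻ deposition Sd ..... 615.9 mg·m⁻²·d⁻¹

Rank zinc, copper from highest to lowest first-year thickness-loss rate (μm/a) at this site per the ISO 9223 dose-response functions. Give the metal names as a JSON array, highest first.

["zinc", "copper"]

zinc: f(T) = -0.071·(T−10) [T>10 °C] = -1.1005
  Pd branch = 0.0129·Pd^0.44·e^(0.046·RH+f) = 0.1878 μm/a
  Sd branch = 0.0175·Sd^0.57·e^(0.008·RH+0.085·T) = 8.257 μm/a
  sum: 0.1878 + 8.257 → r_corr = 8.445 μm/a
copper: temperature factor f = -0.080·(15.5) = -1.2400
  SO₂ term: 0.0053·73.8^0.26·exp(0.059·41-1.2400) = 0.05272
  Cl⁻ term: 0.01025·615.9^0.27·exp(0.036·41+0.049·25.5) = 0.8863
  r_corr = 0.05272 + 0.8863 = 0.939 μm/a
Ordering by μm/a: zinc (8.45) > copper (0.939)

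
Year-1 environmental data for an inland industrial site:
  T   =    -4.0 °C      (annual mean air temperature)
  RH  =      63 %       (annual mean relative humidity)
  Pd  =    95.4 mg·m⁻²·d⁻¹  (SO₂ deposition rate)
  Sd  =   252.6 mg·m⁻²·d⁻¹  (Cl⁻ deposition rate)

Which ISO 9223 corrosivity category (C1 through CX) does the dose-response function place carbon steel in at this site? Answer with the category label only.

C3

carbon steel: T≤10 °C ⇒ hinge +0.150·(-4.0−10) = -2.1000
  sulphur-dioxide contribution → 8.176 μm/a
  chloride contribution → 21.45 μm/a
  ⇒ r_corr(carbon steel) = 29.63 μm/a
ISO 9223 Table 2 (carbon steel): 25 < 29.6 ≤ 50 μm/a ⇒ C3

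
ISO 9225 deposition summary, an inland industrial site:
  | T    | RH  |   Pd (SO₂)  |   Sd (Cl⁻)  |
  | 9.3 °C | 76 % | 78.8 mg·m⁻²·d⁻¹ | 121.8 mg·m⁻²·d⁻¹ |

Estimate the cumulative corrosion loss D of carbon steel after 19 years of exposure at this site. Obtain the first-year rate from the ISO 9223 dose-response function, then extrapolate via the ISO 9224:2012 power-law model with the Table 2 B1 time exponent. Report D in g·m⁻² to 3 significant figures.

D(19) = 3.89e+03 g·m⁻²

carbon steel: f(T) = +0.150·(T−10) [T≤10 °C] = -0.1050
  Pd branch = 1.77·Pd^0.52·e^(0.02·RH+f) = 70.58 μm/a
  Cl⁻ term: 0.102·121.8^0.62·exp(0.033·76+0.04·9.3) = 35.68
  r_corr = 70.58 + 35.68 = 106.3 μm/a
Long-term exponent b (ISO 9224 Table 2, B1) = 0.523
  D(19) = 106.3 × 19^0.523 = 106.3 × 4.664 = 495.7 μm
  Mass loss = 495.7 μm × 7.85 g/cm³ = 3891 g·m⁻²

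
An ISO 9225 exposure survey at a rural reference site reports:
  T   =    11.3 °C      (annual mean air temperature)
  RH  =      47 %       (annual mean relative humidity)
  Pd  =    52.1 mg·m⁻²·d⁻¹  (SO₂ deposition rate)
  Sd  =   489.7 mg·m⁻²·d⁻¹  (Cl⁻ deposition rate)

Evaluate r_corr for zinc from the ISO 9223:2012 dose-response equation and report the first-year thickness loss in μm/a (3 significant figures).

r_corr = 2.86 μm/a

zinc: f(T) = -0.071·(T−10) [T>10 °C] = -0.0923
  Pd branch = 0.0129·Pd^0.44·e^(0.046·RH+f) = 0.5819 μm/a
  Cl⁻ term: 0.0175·489.7^0.57·exp(0.008·47+0.085·11.3) = 2.274
  r_corr = 0.5819 + 2.274 = 2.856 μm/a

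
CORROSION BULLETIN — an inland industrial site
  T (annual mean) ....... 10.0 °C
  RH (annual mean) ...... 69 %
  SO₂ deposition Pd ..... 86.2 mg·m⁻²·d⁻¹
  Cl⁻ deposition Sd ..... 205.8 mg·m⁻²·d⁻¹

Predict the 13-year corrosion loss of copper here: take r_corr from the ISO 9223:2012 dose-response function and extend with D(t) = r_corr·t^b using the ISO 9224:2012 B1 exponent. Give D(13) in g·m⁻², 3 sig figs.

D(13) = 91.0 g·m⁻²

copper: T≤10 °C ⇒ hinge +0.126·(10.0−10) = +0.0000
  sulphur-dioxide contribution → 0.9897 μm/a
  chloride contribution → 0.8452 μm/a
  total first-year rate 1.835 μm/a
Power-law: D(13) = r_corr · 13^0.667
  D(13) = 1.835 × 13^0.667 = 1.835 × 5.534 = 10.15 μm
  Mass loss = 10.15 μm × 8.96 g/cm³ = 90.98 g·m⁻²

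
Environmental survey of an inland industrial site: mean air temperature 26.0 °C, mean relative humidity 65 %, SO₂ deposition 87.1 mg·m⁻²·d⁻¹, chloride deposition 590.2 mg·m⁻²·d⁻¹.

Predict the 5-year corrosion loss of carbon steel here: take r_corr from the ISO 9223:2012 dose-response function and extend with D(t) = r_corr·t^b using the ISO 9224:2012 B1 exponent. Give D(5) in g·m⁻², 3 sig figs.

D(5) = 2.85e+03 g·m⁻²

carbon steel: T>10 °C ⇒ hinge -0.054·(26.0−10) = -0.8640
  SO₂ term: 1.77·87.1^0.52·exp(0.02·65-0.8640) = 27.93
  Cl⁻ term: 0.102·590.2^0.62·exp(0.033·65+0.04·26.0) = 128.8
  r_corr = 27.93 + 128.8 = 156.7 μm/a
ISO 9224: D(t) = r_corr · t^b with b = 0.523 (carbon steel, B1)
  D(5) = 156.7 × 5^0.523 = 156.7 × 2.32 = 363.6 μm
  Mass loss = 363.6 μm × 7.85 g/cm³ = 2855 g·m⁻²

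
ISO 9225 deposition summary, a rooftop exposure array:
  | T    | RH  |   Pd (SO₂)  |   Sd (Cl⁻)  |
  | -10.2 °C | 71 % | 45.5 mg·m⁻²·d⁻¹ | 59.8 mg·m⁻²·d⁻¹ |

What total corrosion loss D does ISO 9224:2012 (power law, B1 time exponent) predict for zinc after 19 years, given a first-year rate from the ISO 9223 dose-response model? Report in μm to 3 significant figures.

zinc: temperature factor f = +0.038·(-20.2) = -0.7676
  SO₂ term: 0.0129·45.5^0.44·exp(0.046·71-0.7676) = 0.8417
  Sd branch = 0.0175·Sd^0.57·e^(0.008·RH+0.085·T) = 0.1336 μm/a
  sum: 0.8417 + 0.1336 → r_corr = 0.9753 μm/a
ISO 9224: D(t) = r_corr · t^b with b = 0.813 (zinc, B1)
  D(19) = 0.9753 × 19^0.813 = 0.9753 × 10.96 = 10.69 μm

D(19) = 10.7 μm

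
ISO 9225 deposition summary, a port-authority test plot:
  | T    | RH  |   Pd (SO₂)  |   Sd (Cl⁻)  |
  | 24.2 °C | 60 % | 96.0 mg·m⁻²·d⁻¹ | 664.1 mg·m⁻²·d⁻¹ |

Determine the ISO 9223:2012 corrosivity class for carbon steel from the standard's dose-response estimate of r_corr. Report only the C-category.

C5

carbon steel: T>10 °C ⇒ hinge -0.054·(24.2−10) = -0.7668
  SO₂ term: 1.77·96.0^0.52·exp(0.02·60-0.7668) = 29.3
  Sd branch = 0.102·Sd^0.62·e^(0.033·RH+0.04·T) = 109.3 μm/a
  sum: 29.3 + 109.3 → r_corr = 138.6 μm/a
Category bounds: 80…200 μm/a bracket r_corr ⇒ C5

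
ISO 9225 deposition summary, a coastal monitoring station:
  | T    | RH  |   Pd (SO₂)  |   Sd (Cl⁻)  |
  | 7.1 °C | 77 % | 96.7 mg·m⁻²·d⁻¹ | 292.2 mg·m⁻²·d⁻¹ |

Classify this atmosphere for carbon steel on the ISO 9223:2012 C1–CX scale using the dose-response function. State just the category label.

C5

carbon steel: f(T) = +0.150·(T−10) [T≤10 °C] = -0.4350
  Pd branch = 1.77·Pd^0.52·e^(0.02·RH+f) = 57.58 μm/a
  Sd branch = 0.102·Sd^0.62·e^(0.033·RH+0.04·T) = 58.1 μm/a
  r_corr = 57.58 + 58.1 = 115.7 μm/a
ISO 9223 Table 2 (carbon steel): 80 < 116 ≤ 200 μm/a ⇒ C5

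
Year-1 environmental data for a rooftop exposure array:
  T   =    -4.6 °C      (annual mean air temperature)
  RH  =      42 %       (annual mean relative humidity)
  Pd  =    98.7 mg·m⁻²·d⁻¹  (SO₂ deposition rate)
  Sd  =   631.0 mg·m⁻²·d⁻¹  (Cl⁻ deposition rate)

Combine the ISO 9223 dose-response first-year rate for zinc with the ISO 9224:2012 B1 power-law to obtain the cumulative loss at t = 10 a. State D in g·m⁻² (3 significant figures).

D(10) = 48.2 g·m⁻²

zinc: temperature factor f = +0.038·(-14.6) = -0.5548
  Pd branch = 0.0129·Pd^0.44·e^(0.046·RH+f) = 0.3857 μm/a
  Cl⁻ term: 0.0175·631.0^0.57·exp(0.008·42+0.085·-4.6) = 0.6534
  sum: 0.3857 + 0.6534 → r_corr = 1.039 μm/a
ISO 9224: D(t) = r_corr · t^b with b = 0.813 (zinc, B1)
  D(10) = 1.039 × 10^0.813 = 1.039 × 6.501 = 6.755 μm
  Mass loss = 6.755 μm × 7.14 g/cm³ = 48.23 g·m⁻²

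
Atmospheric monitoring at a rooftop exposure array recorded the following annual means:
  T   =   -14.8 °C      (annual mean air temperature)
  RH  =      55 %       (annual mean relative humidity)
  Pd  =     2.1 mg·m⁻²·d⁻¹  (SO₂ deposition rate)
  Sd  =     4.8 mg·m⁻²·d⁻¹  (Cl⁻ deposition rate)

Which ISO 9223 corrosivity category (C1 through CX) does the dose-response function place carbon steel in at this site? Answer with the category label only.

carbon steel: f(T) = +0.150·(T−10) [T≤10 °C] = -3.7200
  sulphur-dioxide contribution → 0.1895 μm/a
  chloride contribution → 0.9165 μm/a
  total first-year rate 1.106 μm/a
Category bounds: 0…1.3 μm/a bracket r_corr ⇒ C1

C1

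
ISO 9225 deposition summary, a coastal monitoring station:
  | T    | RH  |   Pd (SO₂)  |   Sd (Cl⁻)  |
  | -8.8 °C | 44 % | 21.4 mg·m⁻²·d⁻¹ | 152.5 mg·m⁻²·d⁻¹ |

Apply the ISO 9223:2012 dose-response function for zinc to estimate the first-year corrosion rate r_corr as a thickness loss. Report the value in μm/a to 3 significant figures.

zinc: temperature factor f = +0.038·(-18.8) = -0.7144
  Pd branch = 0.0129·Pd^0.44·e^(0.046·RH+f) = 0.184 μm/a
  Cl⁻ term: 0.0175·152.5^0.57·exp(0.008·44+0.085·-8.8) = 0.2068
  r_corr = 0.184 + 0.2068 = 0.3907 μm/a

r_corr = 0.391 μm/a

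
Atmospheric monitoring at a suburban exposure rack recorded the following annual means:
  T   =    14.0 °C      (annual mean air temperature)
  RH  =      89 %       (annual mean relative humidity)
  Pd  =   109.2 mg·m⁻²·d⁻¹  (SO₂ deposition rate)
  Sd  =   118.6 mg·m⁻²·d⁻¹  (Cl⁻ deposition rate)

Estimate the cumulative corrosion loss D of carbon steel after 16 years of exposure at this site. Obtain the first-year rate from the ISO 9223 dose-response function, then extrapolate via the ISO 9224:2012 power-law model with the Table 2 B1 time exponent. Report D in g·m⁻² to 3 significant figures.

D(16) = 5.43e+03 g·m⁻²

carbon steel: T>10 °C ⇒ hinge -0.054·(14.0−10) = -0.2160
  SO₂ term: 1.77·109.2^0.52·exp(0.02·89-0.2160) = 97.07
  Sd branch = 0.102·Sd^0.62·e^(0.033·RH+0.04·T) = 65.05 μm/a
  r_corr = 97.07 + 65.05 = 162.1 μm/a
ISO 9224: D(t) = r_corr · t^b with b = 0.523 (carbon steel, B1)
  D(16) = 162.1 × 16^0.523 = 162.1 × 4.263 = 691.2 μm
  Mass loss = 691.2 μm × 7.85 g/cm³ = 5426 g·m⁻²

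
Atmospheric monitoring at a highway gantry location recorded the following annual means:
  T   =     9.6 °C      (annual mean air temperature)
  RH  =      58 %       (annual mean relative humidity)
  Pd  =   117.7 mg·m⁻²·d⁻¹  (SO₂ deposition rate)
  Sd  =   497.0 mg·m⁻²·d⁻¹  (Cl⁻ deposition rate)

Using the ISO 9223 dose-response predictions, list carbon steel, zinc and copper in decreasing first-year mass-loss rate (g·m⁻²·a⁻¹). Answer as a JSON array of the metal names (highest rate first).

carbon steel: T≤10 °C ⇒ hinge +0.150·(9.6−10) = -0.0600
  SO₂ term: 1.77·117.7^0.52·exp(0.02·58-0.0600) = 63.46
  Sd branch = 0.102·Sd^0.62·e^(0.033·RH+0.04·T) = 47.68 μm/a
  sum: 63.46 + 47.68 → r_corr = 111.1 μm/a
  mass loss = 111.1 μm/a × 7.85 g/cm³ = 872.5 g·m⁻²·a⁻¹
zinc: f(T) = +0.038·(T−10) [T≤10 °C] = -0.0152
  SO₂ term: 0.0129·117.7^0.44·exp(0.046·58-0.0152) = 1.492
  Sd branch = 0.0175·Sd^0.57·e^(0.008·RH+0.085·T) = 2.167 μm/a
  sum: 1.492 + 2.167 → r_corr = 3.659 μm/a
  mass loss = 3.659 μm/a × 7.14 g/cm³ = 26.13 g·m⁻²·a⁻¹
copper: T≤10 °C ⇒ hinge +0.126·(9.6−10) = -0.0504
  SO₂ term: 0.0053·117.7^0.26·exp(0.059·58-0.0504) = 0.5333
  Cl⁻ term: 0.01025·497.0^0.27·exp(0.036·58+0.049·9.6) = 0.7077
  r_corr = 0.5333 + 0.7077 = 1.241 μm/a
  mass loss = 1.241 μm/a × 8.96 g/cm³ = 11.12 g·m⁻²·a⁻¹
Ordering by g·m⁻²·a⁻¹: carbon steel (872) > zinc (26.1) > copper (11.1)

["carbon steel", "zinc", "copper"]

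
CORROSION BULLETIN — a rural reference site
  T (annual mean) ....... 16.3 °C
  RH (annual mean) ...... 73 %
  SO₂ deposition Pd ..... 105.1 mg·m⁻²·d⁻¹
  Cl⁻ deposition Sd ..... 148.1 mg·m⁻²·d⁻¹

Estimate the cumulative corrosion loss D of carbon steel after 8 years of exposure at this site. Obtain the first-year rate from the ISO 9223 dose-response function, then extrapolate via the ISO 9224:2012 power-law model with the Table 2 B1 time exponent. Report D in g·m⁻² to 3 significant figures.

carbon steel: temperature factor f = -0.054·(6.3) = -0.3402
  SO₂ term: 1.77·105.1^0.52·exp(0.02·73-0.3402) = 61.03
  Sd branch = 0.102·Sd^0.62·e^(0.033·RH+0.04·T) = 48.27 μm/a
  sum: 61.03 + 48.27 → r_corr = 109.3 μm/a
Long-term exponent b (ISO 9224 Table 2, B1) = 0.523
  D(8) = 109.3 × 8^0.523 = 109.3 × 2.967 = 324.3 μm
  Mass loss = 324.3 μm × 7.85 g/cm³ = 2546 g·m⁻²

D(8) = 2.55e+03 g·m⁻²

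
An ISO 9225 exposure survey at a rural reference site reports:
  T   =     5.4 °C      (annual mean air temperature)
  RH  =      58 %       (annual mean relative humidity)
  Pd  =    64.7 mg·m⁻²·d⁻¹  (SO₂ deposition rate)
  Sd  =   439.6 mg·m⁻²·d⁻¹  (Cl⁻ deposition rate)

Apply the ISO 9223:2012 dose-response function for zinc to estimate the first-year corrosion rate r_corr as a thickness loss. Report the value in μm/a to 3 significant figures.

zinc: T≤10 °C ⇒ hinge +0.038·(5.4−10) = -0.1748
  sulphur-dioxide contribution → 0.9776 μm/a
  chloride contribution → 1.414 μm/a
  total first-year rate 2.392 μm/a

r_corr = 2.39 μm/a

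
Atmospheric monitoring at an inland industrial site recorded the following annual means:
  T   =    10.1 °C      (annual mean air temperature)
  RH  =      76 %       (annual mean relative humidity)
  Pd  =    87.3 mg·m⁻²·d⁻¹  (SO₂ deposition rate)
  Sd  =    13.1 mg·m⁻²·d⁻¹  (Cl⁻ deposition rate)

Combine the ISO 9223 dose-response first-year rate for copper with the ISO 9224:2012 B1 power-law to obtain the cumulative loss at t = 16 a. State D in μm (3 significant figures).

copper: temperature factor f = -0.080·(0.1) = -0.0080
  Pd branch = 0.0053·Pd^0.26·e^(0.059·RH+f) = 1.489 μm/a
  Sd branch = 0.01025·Sd^0.27·e^(0.036·RH+0.049·T) = 0.5195 μm/a
  r_corr = 1.489 + 0.5195 = 2.008 μm/a
Long-term exponent b (ISO 9224 Table 2, B1) = 0.667
  D(16) = 2.008 × 16^0.667 = 2.008 × 6.355 = 12.76 μm

D(16) = 12.8 μm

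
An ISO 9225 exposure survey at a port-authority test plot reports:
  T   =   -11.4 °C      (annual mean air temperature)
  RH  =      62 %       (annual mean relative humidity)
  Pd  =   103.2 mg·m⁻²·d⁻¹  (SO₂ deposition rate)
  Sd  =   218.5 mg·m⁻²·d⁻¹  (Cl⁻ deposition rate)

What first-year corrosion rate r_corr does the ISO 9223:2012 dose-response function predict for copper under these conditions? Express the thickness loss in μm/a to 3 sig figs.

r_corr = 0.280 μm/a

copper: T≤10 °C ⇒ hinge +0.126·(-11.4−10) = -2.6964
  SO₂ term: 0.0053·103.2^0.26·exp(0.059·62-2.6964) = 0.04629
  Cl⁻ term: 0.01025·218.5^0.27·exp(0.036·62+0.049·-11.4) = 0.234
  r_corr = 0.04629 + 0.234 = 0.2802 μm/a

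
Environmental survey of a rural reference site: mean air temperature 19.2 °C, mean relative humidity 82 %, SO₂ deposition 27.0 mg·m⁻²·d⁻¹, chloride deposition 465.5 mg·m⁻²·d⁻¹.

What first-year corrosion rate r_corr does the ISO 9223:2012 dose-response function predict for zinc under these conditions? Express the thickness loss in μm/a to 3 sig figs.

zinc: T>10 °C ⇒ hinge -0.071·(19.2−10) = -0.6532
  Pd branch = 0.0129·Pd^0.44·e^(0.046·RH+f) = 1.244 μm/a
  Cl⁻ term: 0.0175·465.5^0.57·exp(0.008·82+0.085·19.2) = 5.72
  sum: 1.244 + 5.72 → r_corr = 6.964 μm/a

r_corr = 6.96 μm/a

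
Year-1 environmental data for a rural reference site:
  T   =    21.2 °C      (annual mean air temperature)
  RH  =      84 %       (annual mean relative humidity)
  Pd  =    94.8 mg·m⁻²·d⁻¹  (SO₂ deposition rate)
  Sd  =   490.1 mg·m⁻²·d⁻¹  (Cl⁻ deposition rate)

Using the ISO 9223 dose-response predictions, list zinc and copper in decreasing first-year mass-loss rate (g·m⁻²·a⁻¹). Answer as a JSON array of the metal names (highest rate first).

["zinc", "copper"]

zinc: f(T) = -0.071·(T−10) [T>10 °C] = -0.7952
  Pd branch = 0.0129·Pd^0.44·e^(0.046·RH+f) = 2.057 μm/a
  Sd branch = 0.0175·Sd^0.57·e^(0.008·RH+0.085·T) = 7.095 μm/a
  r_corr = 2.057 + 7.095 = 9.151 μm/a
  mass loss = 9.151 μm/a × 7.14 g/cm³ = 65.34 g·m⁻²·a⁻¹
copper: temperature factor f = -0.080·(11.2) = -0.8960
  Pd branch = 0.0053·Pd^0.26·e^(0.059·RH+f) = 1.003 μm/a
  Sd branch = 0.01025·Sd^0.27·e^(0.036·RH+0.049·T) = 3.174 μm/a
  sum: 1.003 + 3.174 → r_corr = 4.177 μm/a
  mass loss = 4.177 μm/a × 8.96 g/cm³ = 37.43 g·m⁻²·a⁻¹
Ordering by g·m⁻²·a⁻¹: zinc (65.3) > copper (37.4)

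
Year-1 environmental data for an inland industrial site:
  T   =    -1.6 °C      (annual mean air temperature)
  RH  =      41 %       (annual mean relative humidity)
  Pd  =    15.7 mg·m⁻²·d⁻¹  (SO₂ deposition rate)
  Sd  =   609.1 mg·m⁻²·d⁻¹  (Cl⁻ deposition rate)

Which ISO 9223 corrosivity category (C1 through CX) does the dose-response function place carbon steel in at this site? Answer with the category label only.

carbon steel: f(T) = +0.150·(T−10) [T≤10 °C] = -1.7400
  Pd branch = 1.77·Pd^0.52·e^(0.02·RH+f) = 2.953 μm/a
  Sd branch = 0.102·Sd^0.62·e^(0.033·RH+0.04·T) = 19.72 μm/a
  sum: 2.953 + 19.72 → r_corr = 22.67 μm/a
ISO 9223 Table 2 (carbon steel): 1.3 < 22.7 ≤ 25 μm/a ⇒ C2

C2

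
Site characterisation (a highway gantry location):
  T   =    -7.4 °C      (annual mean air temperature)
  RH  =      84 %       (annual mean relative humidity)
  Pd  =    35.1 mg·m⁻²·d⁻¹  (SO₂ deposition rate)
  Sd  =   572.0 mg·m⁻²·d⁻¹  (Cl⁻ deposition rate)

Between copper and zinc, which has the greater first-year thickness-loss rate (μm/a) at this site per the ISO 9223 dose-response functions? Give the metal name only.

copper: f(T) = +0.126·(T−10) [T≤10 °C] = -2.1924
  SO₂ term: 0.0053·35.1^0.26·exp(0.059·84-2.1924) = 0.212
  Sd branch = 0.01025·Sd^0.27·e^(0.036·RH+0.049·T) = 0.8148 μm/a
  r_corr = 0.212 + 0.8148 = 1.027 μm/a
zinc: temperature factor f = +0.038·(-17.4) = -0.6612
  SO₂ term: 0.0129·35.1^0.44·exp(0.046·84-0.6612) = 1.519
  Cl⁻ term: 0.0175·572.0^0.57·exp(0.008·84+0.085·-7.4) = 0.6814
  sum: 1.519 + 0.6814 → r_corr = 2.2 μm/a
Ordering by μm/a: zinc (2.2) > copper (1.03)

zinc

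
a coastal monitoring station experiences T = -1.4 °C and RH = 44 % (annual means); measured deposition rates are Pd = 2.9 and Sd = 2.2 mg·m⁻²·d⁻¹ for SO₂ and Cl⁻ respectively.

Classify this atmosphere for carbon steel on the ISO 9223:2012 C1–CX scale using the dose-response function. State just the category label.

carbon steel: f(T) = +0.150·(T−10) [T≤10 °C] = -1.7100
  Pd branch = 1.77·Pd^0.52·e^(0.02·RH+f) = 1.343 μm/a
  Sd branch = 0.102·Sd^0.62·e^(0.033·RH+0.04·T) = 0.6717 μm/a
  r_corr = 1.343 + 0.6717 = 2.014 μm/a
Category bounds: 1.3…25 μm/a bracket r_corr ⇒ C2

C2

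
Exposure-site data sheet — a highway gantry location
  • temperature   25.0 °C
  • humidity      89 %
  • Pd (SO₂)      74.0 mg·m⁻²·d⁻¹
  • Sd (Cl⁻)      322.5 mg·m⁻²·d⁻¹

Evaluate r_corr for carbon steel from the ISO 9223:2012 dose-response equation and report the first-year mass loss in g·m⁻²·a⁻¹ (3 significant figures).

r_corr = 1.82e+03 g·m⁻²·a⁻¹

carbon steel: f(T) = -0.054·(T−10) [T>10 °C] = -0.8100
  SO₂ term: 1.77·74.0^0.52·exp(0.02·89-0.8100) = 43.78
  Sd branch = 0.102·Sd^0.62·e^(0.033·RH+0.04·T) = 187.8 μm/a
  r_corr = 43.78 + 187.8 = 231.6 μm/a
Convert to mass loss: 231.6 μm/a × 7.85 g/cm³ = 1818 g·m⁻²·a⁻¹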